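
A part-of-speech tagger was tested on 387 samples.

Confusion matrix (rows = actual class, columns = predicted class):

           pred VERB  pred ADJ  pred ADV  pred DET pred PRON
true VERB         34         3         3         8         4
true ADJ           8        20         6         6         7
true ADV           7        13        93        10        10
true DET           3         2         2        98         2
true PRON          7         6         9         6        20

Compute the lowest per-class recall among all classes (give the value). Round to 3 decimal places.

Per-class recall (TP/(TP+FN)):
  VERB: TP=34, FN=3+3+8+4=18 → 34/52 = 0.6538
  ADJ: TP=20, FN=8+6+6+7=27 → 20/47 = 0.4255
  ADV: TP=93, FN=7+13+10+10=40 → 93/133 = 0.6992
  DET: TP=98, FN=3+2+2+2=9 → 98/107 = 0.9159
  PRON: TP=20, FN=7+6+9+6=28 → 20/48 = 0.4167
Lowest is class 'PRON' with recall = 0.417.

0.417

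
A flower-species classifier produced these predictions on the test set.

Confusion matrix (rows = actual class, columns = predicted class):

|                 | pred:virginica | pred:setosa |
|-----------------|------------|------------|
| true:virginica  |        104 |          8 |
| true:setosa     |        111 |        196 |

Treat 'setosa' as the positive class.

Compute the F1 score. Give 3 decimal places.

0.767

Precision = TP/(TP+FP) = 196/204 = 0.9608
Recall = TP/(TP+FN) = 196/307 = 0.6384
F1 = 2·TP/(2·TP+FP+FN) = 392/511 = 0.767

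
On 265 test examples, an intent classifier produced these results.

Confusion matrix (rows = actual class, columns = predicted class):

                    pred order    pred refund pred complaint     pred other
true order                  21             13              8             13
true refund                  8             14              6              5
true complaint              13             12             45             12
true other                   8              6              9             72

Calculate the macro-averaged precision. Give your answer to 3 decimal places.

0.525

Per-class precision (TP/(TP+FP)):
  order: TP=21, FP=8+13+8=29 → 21/50 = 0.4200
  refund: TP=14, FP=13+12+6=31 → 14/45 = 0.3111
  complaint: TP=45, FP=8+6+9=23 → 45/68 = 0.6618
  other: TP=72, FP=13+5+12=30 → 72/102 = 0.7059
Macro-precision = mean = (0.4200 + 0.3111 + 0.6618 + 0.7059) / 4 = 0.525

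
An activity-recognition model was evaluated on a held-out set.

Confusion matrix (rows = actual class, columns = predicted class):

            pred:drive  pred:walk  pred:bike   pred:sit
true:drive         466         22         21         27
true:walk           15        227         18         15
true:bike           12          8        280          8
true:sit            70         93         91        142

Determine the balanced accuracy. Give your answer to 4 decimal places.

0.7406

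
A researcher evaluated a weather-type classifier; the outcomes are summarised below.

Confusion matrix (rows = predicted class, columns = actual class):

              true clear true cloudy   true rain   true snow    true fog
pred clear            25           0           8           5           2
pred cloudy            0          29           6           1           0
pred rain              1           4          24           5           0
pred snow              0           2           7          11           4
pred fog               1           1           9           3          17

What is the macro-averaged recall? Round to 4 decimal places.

Per-class recall (TP/(TP+FN)):
  clear: TP=25, FN=0+1+0+1=2 → 25/27 = 0.92593
  cloudy: TP=29, FN=0+4+2+1=7 → 29/36 = 0.80556
  rain: TP=24, FN=8+6+7+9=30 → 24/54 = 0.44444
  snow: TP=11, FN=5+1+5+3=14 → 11/25 = 0.44000
  fog: TP=17, FN=2+0+0+4=6 → 17/23 = 0.73913
Macro-recall = mean = (0.92593 + 0.80556 + 0.44444 + 0.44000 + 0.73913) / 5 = 0.6710

0.6710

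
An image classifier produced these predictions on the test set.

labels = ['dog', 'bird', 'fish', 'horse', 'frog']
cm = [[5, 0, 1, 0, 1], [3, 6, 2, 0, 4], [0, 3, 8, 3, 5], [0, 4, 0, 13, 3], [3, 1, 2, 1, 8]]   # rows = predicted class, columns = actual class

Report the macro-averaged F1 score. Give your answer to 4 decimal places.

Per-class F1 score (2·TP/(2·TP+FP+FN)):
  dog: TP=5, FP=0+1+0+1=2, FN=3+0+0+3=6 → 10/18 = 0.55556
  bird: TP=6, FP=3+2+0+4=9, FN=0+3+4+1=8 → 12/29 = 0.41379
  fish: TP=8, FP=0+3+3+5=11, FN=1+2+0+2=5 → 16/32 = 0.50000
  horse: TP=13, FP=0+4+0+3=7, FN=0+0+3+1=4 → 26/37 = 0.70270
  frog: TP=8, FP=3+1+2+1=7, FN=1+4+5+3=13 → 16/36 = 0.44444
Macro-F1 score = mean = (0.55556 + 0.41379 + 0.50000 + 0.70270 + 0.44444) / 5 = 0.5233

0.5233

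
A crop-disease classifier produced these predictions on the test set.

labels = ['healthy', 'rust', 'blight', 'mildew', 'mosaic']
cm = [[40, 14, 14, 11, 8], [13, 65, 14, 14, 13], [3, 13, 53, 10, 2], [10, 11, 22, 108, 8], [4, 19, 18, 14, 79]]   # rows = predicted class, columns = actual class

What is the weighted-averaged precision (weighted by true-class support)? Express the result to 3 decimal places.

0.603

Per-class precision (TP/(TP+FP)):
  healthy: TP=40, FP=14+14+11+8=47 → 40/87 = 0.4598
  rust: TP=65, FP=13+14+14+13=54 → 65/119 = 0.5462
  blight: TP=53, FP=3+13+10+2=28 → 53/81 = 0.6543
  mildew: TP=108, FP=10+11+22+8=51 → 108/159 = 0.6792
  mosaic: TP=79, FP=4+19+18+14=55 → 79/134 = 0.5896
Weighted-precision = Σ (supportᵢ/N)·precisionᵢ with N=580: (70/580)·0.4598 + (122/580)·0.5462 + (121/580)·0.6543 + (157/580)·0.6792 + (110/580)·0.5896 = 0.603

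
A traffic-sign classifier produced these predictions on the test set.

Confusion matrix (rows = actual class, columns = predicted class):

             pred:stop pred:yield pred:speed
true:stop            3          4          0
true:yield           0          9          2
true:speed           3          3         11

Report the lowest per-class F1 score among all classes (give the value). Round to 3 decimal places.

Per-class F1 score (2·TP/(2·TP+FP+FN)):
  stop: TP=3, FP=0+3=3, FN=4+0=4 → 6/13 = 0.4615
  yield: TP=9, FP=4+3=7, FN=0+2=2 → 18/27 = 0.6667
  speed: TP=11, FP=0+2=2, FN=3+3=6 → 22/30 = 0.7333
Lowest is class 'stop' with F1 score = 0.462.

0.462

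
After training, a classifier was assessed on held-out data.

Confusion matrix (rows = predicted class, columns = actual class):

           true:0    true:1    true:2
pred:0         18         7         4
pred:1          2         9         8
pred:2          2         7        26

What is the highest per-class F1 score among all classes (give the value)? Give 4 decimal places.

0.7123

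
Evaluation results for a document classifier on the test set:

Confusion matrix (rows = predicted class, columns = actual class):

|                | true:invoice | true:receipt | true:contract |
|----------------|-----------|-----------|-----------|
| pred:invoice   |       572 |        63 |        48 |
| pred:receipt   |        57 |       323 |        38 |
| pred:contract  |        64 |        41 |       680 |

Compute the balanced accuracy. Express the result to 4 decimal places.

0.8232

Balanced accuracy = mean of per-class recall.
  invoice: recall = 572/693 = 0.82540
  receipt: recall = 323/427 = 0.75644
  contract: recall = 680/766 = 0.88773
Mean = (0.82540 + 0.75644 + 0.88773) / 3 = 0.8232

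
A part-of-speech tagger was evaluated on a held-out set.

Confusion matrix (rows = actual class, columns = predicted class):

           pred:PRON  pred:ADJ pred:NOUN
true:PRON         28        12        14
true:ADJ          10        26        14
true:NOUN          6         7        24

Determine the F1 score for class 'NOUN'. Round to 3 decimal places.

F1 score = 2·TP/(2·TP+FP+FN).
NOUN: TP=24, FP=14+14=28, FN=6+7=13 → 48/89 = 0.5393

0.539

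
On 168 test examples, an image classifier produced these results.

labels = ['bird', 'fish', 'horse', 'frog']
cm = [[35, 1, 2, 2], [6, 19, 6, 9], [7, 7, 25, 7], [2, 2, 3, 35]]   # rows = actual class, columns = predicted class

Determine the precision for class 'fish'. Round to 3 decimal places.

0.655

One-vs-rest for 'fish': TP = diagonal; FP = other classes predicted 'fish'; FN = 'fish' predicted as other.
precision = TP/(TP+FP).
fish: TP=19, FP=1+7+2=10 → 19/29 = 0.6552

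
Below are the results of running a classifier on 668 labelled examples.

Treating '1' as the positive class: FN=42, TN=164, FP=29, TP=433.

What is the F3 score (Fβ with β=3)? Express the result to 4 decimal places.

0.9141

Fβ = (1+β²)·TP / ((1+β²)·TP + β²·FN + FP), with β²=9
= 10·433 / (10·433 + 9·42 + 29) = 0.9141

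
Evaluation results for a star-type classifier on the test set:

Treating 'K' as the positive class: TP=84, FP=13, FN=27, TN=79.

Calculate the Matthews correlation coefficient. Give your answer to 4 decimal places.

MCC = (TP·TN − FP·FN) / √((TP+FP)(TP+FN)(TN+FP)(TN+FN))
Numerator = 84·79 − 13·27 = 6285
Denominator = √(97·111·92·106) = √104999784 = 10246.9402
MCC = 6285 / 10246.9402 = 0.6134

0.6134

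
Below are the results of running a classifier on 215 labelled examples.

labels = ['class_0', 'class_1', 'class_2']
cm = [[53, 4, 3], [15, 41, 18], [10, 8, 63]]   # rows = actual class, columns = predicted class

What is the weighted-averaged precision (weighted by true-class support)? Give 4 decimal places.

0.7384

Per-class precision (TP/(TP+FP)):
  class_0: TP=53, FP=15+10=25 → 53/78 = 0.67949
  class_1: TP=41, FP=4+8=12 → 41/53 = 0.77358
  class_2: TP=63, FP=3+18=21 → 63/84 = 0.75000
Weighted-precision = Σ (supportᵢ/N)·precisionᵢ with N=215: (60/215)·0.67949 + (74/215)·0.77358 + (81/215)·0.75000 = 0.7384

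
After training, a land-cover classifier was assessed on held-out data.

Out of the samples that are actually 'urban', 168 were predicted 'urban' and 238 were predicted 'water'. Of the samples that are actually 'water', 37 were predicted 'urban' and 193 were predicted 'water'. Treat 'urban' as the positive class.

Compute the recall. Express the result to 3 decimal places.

0.414

Recall = TP/(TP+FN) = 168/(168+238) = 168/406 = 0.414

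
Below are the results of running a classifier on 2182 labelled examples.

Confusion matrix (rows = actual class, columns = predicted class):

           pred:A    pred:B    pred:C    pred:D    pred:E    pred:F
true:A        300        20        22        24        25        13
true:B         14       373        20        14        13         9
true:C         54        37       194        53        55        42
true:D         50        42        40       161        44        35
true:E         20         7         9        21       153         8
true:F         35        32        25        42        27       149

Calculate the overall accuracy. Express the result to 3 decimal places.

Accuracy = trace / total = (300+373+194+161+153+149=1330) / 2182 = 1330/2182 = 0.610

0.610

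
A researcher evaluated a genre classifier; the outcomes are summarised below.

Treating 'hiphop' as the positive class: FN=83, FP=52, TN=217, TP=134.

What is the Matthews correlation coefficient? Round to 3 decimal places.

MCC = (TP·TN − FP·FN) / √((TP+FP)(TP+FN)(TN+FP)(TN+FN))
Numerator = 134·217 − 52·83 = 24762
Denominator = √(186·217·269·300) = √3257213400 = 57072.0019
MCC = 24762 / 57072.0019 = 0.434

0.434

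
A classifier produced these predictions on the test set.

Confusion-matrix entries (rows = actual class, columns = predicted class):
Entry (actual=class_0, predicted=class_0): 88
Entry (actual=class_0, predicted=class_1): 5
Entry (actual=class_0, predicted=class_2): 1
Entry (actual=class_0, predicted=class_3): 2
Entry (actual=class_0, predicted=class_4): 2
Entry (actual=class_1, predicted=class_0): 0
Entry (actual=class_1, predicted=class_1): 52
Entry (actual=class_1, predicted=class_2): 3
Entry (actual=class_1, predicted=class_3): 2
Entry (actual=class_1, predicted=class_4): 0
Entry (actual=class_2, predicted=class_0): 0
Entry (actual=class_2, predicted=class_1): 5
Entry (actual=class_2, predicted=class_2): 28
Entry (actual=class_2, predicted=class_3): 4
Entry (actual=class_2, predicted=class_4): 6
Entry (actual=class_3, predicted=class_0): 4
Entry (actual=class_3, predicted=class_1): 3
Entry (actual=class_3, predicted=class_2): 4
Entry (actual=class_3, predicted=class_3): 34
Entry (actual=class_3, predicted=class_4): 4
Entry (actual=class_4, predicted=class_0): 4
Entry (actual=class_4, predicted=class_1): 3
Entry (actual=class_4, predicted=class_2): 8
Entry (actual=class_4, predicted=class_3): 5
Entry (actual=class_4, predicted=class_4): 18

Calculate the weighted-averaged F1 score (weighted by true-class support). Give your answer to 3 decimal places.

0.768

Per-class F1 score (2·TP/(2·TP+FP+FN)):
  class_0: TP=88, FP=0+0+4+4=8, FN=5+1+2+2=10 → 176/194 = 0.9072
  class_1: TP=52, FP=5+5+3+3=16, FN=0+3+2+0=5 → 104/125 = 0.8320
  class_2: TP=28, FP=1+3+4+8=16, FN=0+5+4+6=15 → 56/87 = 0.6437
  class_3: TP=34, FP=2+2+4+5=13, FN=4+3+4+4=15 → 68/96 = 0.7083
  class_4: TP=18, FP=2+0+6+4=12, FN=4+3+8+5=20 → 36/68 = 0.5294
Weighted-F1 score = Σ (supportᵢ/N)·F1 scoreᵢ with N=285: (98/285)·0.9072 + (57/285)·0.8320 + (43/285)·0.6437 + (49/285)·0.7083 + (38/285)·0.5294 = 0.768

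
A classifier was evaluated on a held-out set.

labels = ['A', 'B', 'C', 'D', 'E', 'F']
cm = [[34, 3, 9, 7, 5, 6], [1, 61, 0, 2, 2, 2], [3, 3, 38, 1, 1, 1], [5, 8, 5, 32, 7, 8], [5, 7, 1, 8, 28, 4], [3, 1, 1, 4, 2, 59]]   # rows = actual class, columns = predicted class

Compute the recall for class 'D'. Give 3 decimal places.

0.492

Take TP from the diagonal, FP from the rest of the 'D' prediction marginal, FN from the rest of the 'D' actual marginal.
recall = TP/(TP+FN).
D: TP=32, FN=5+8+5+7+8=33 → 32/65 = 0.4923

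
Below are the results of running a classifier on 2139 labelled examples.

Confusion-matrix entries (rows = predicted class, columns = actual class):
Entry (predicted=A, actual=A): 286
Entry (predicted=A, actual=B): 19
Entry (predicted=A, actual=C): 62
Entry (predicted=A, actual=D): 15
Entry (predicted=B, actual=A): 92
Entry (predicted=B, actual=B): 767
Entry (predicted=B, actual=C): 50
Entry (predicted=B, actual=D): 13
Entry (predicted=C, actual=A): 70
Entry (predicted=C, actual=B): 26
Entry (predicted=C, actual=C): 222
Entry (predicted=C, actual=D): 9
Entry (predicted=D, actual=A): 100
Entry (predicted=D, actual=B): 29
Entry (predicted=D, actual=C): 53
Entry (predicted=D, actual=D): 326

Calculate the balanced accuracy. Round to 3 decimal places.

0.726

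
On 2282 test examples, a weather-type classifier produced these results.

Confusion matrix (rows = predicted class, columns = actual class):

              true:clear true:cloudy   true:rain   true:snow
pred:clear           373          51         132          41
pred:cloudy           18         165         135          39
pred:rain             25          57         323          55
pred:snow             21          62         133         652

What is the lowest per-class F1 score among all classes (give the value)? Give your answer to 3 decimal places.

0.477

Per-class F1 score (2·TP/(2·TP+FP+FN)):
  clear: TP=373, FP=51+132+41=224, FN=18+25+21=64 → 746/1034 = 0.7215
  cloudy: TP=165, FP=18+135+39=192, FN=51+57+62=170 → 330/692 = 0.4769
  rain: TP=323, FP=25+57+55=137, FN=132+135+133=400 → 646/1183 = 0.5461
  snow: TP=652, FP=21+62+133=216, FN=41+39+55=135 → 1304/1655 = 0.7879
Lowest is class 'cloudy' with F1 score = 0.477.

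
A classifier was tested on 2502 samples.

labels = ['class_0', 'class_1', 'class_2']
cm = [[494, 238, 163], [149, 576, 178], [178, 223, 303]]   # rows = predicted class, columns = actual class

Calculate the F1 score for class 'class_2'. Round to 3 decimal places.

Treat 'class_2' as positive and all other classes as negative.
F1 score = 2·TP/(2·TP+FP+FN).
class_2: TP=303, FP=178+223=401, FN=163+178=341 → 606/1348 = 0.4496

0.450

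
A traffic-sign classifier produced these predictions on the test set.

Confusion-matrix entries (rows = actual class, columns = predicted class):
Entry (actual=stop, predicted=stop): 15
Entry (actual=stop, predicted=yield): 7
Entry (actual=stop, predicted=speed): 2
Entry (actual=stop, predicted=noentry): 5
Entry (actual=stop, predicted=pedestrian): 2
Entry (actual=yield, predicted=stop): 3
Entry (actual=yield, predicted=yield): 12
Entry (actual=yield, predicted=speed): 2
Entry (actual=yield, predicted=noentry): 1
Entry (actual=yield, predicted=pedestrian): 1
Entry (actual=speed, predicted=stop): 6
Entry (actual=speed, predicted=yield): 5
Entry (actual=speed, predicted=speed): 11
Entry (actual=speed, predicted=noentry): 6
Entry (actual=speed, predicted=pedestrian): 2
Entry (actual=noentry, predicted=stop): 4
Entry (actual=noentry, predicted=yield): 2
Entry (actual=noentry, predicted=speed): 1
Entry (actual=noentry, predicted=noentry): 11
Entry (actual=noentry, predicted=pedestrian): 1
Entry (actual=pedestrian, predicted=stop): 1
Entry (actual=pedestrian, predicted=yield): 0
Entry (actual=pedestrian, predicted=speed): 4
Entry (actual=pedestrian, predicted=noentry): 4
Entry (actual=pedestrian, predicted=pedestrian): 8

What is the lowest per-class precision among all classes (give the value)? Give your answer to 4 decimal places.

0.4074

Per-class precision (TP/(TP+FP)):
  stop: TP=15, FP=3+6+4+1=14 → 15/29 = 0.51724
  yield: TP=12, FP=7+5+2+0=14 → 12/26 = 0.46154
  speed: TP=11, FP=2+2+1+4=9 → 11/20 = 0.55000
  noentry: TP=11, FP=5+1+6+4=16 → 11/27 = 0.40741
  pedestrian: TP=8, FP=2+1+2+1=6 → 8/14 = 0.57143
Lowest is class 'noentry' with precision = 0.4074.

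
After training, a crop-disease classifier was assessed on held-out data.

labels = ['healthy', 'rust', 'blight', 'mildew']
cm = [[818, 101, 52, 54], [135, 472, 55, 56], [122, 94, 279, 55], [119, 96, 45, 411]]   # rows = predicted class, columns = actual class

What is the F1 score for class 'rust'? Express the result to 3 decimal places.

0.637

Take TP from the diagonal, FP from the rest of the 'rust' prediction marginal, FN from the rest of the 'rust' actual marginal.
F1 score = 2·TP/(2·TP+FP+FN).
rust: TP=472, FP=135+55+56=246, FN=101+94+96=291 → 944/1481 = 0.6374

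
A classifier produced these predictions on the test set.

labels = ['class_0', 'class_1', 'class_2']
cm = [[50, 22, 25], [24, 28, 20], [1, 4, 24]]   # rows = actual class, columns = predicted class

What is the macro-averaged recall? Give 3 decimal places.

Per-class recall (TP/(TP+FN)):
  class_0: TP=50, FN=22+25=47 → 50/97 = 0.5155
  class_1: TP=28, FN=24+20=44 → 28/72 = 0.3889
  class_2: TP=24, FN=1+4=5 → 24/29 = 0.8276
Macro-recall = mean = (0.5155 + 0.3889 + 0.8276) / 3 = 0.577

0.577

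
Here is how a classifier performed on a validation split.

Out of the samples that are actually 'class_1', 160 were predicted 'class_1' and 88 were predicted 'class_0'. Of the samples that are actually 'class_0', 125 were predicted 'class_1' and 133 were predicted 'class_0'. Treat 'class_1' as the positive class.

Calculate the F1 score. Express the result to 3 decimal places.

0.600

Precision = TP/(TP+FP) = 160/285 = 0.5614
Recall = TP/(TP+FN) = 160/248 = 0.6452
F1 = 2·TP/(2·TP+FP+FN) = 320/533 = 0.600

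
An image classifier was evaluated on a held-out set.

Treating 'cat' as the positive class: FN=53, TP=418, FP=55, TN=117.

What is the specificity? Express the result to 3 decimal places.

Specificity = TN/(TN+FP) = 117/(117+55) = 0.680

0.680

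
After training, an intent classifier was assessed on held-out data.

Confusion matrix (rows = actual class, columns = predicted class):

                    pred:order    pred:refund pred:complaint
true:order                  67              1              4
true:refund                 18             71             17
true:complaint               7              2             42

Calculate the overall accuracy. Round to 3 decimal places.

Accuracy = trace / total = (67+71+42=180) / 229 = 180/229 = 0.786

0.786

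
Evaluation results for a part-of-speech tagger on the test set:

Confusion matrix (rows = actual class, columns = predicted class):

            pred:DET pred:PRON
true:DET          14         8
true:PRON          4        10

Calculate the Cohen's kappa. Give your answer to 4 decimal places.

Observed agreement pₒ = trace/N = 24/36 = 0.66667
Expected agreement pₑ = Σ (rowᵢ·colᵢ)/N² = (22·18 + 14·18)/36² = 0.50000
κ = (pₒ − pₑ)/(1 − pₑ) = (0.66667 − 0.50000)/(1 − 0.50000) = 0.3333

0.3333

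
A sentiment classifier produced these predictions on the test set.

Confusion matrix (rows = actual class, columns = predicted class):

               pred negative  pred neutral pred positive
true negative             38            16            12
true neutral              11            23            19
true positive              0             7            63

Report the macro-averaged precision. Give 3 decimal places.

0.649

Per-class precision (TP/(TP+FP)):
  negative: TP=38, FP=11+0=11 → 38/49 = 0.7755
  neutral: TP=23, FP=16+7=23 → 23/46 = 0.5000
  positive: TP=63, FP=12+19=31 → 63/94 = 0.6702
Macro-precision = mean = (0.7755 + 0.5000 + 0.6702) / 3 = 0.649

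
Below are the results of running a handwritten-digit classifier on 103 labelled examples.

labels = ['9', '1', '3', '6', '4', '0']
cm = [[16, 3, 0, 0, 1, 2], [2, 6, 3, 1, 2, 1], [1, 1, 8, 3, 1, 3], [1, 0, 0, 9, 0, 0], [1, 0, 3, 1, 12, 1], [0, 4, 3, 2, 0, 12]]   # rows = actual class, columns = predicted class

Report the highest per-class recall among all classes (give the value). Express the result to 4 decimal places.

0.9000

Per-class recall (TP/(TP+FN)):
  9: TP=16, FN=3+0+0+1+2=6 → 16/22 = 0.72727
  1: TP=6, FN=2+3+1+2+1=9 → 6/15 = 0.40000
  3: TP=8, FN=1+1+3+1+3=9 → 8/17 = 0.47059
  6: TP=9, FN=1+0+0+0+0=1 → 9/10 = 0.90000
  4: TP=12, FN=1+0+3+1+1=6 → 12/18 = 0.66667
  0: TP=12, FN=0+4+3+2+0=9 → 12/21 = 0.57143
Highest is class '6' with recall = 0.9000.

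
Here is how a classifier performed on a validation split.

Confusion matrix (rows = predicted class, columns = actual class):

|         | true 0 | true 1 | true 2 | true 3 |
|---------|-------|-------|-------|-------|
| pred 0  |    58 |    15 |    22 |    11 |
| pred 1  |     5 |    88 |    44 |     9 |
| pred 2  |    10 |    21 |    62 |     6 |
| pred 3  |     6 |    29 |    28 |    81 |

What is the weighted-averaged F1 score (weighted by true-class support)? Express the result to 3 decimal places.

0.575

Per-class F1 score (2·TP/(2·TP+FP+FN)):
  0: TP=58, FP=15+22+11=48, FN=5+10+6=21 → 116/185 = 0.6270
  1: TP=88, FP=5+44+9=58, FN=15+21+29=65 → 176/299 = 0.5886
  2: TP=62, FP=10+21+6=37, FN=22+44+28=94 → 124/255 = 0.4863
  3: TP=81, FP=6+29+28=63, FN=11+9+6=26 → 162/251 = 0.6454
Weighted-F1 score = Σ (supportᵢ/N)·F1 scoreᵢ with N=495: (79/495)·0.6270 + (153/495)·0.5886 + (156/495)·0.4863 + (107/495)·0.6454 = 0.575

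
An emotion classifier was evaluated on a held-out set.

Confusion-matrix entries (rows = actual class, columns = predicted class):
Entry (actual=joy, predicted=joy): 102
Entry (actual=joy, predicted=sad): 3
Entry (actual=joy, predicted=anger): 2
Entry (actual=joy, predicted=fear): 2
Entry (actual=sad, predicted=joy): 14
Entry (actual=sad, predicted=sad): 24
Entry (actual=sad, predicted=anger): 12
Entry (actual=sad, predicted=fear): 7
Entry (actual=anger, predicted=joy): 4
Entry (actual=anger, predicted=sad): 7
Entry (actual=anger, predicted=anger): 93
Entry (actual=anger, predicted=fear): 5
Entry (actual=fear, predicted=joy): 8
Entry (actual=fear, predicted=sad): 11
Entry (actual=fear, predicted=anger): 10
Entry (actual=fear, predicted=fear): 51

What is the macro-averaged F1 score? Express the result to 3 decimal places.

Per-class F1 score (2·TP/(2·TP+FP+FN)):
  joy: TP=102, FP=14+4+8=26, FN=3+2+2=7 → 204/237 = 0.8608
  sad: TP=24, FP=3+7+11=21, FN=14+12+7=33 → 48/102 = 0.4706
  anger: TP=93, FP=2+12+10=24, FN=4+7+5=16 → 186/226 = 0.8230
  fear: TP=51, FP=2+7+5=14, FN=8+11+10=29 → 102/145 = 0.7034
Macro-F1 score = mean = (0.8608 + 0.4706 + 0.8230 + 0.7034) / 4 = 0.714

0.714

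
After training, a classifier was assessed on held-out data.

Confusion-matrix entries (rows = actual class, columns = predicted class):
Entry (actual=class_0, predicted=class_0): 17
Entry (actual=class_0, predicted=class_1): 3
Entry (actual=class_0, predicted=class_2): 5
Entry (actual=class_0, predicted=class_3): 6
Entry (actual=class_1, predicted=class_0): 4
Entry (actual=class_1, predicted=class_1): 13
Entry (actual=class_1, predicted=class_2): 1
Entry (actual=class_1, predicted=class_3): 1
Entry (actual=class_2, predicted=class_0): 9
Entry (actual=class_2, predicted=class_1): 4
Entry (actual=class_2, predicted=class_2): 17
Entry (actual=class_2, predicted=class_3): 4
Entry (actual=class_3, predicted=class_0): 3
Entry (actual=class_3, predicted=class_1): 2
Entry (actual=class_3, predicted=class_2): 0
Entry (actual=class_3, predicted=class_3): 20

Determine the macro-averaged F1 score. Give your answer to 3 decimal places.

Per-class F1 score (2·TP/(2·TP+FP+FN)):
  class_0: TP=17, FP=4+9+3=16, FN=3+5+6=14 → 34/64 = 0.5313
  class_1: TP=13, FP=3+4+2=9, FN=4+1+1=6 → 26/41 = 0.6341
  class_2: TP=17, FP=5+1+0=6, FN=9+4+4=17 → 34/57 = 0.5965
  class_3: TP=20, FP=6+1+4=11, FN=3+2+0=5 → 40/56 = 0.7143
Macro-F1 score = mean = (0.5313 + 0.6341 + 0.5965 + 0.7143) / 4 = 0.619

0.619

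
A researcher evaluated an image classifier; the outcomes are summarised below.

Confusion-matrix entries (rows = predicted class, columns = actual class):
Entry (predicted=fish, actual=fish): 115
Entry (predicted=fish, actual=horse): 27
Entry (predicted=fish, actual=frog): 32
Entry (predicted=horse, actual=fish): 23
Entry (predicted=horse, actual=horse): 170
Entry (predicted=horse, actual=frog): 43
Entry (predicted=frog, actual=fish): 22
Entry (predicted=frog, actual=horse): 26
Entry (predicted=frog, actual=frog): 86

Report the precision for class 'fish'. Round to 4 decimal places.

0.6609

One-vs-rest for 'fish': TP = diagonal; FP = other classes predicted 'fish'; FN = 'fish' predicted as other.
precision = TP/(TP+FP).
fish: TP=115, FP=27+32=59 → 115/174 = 0.66092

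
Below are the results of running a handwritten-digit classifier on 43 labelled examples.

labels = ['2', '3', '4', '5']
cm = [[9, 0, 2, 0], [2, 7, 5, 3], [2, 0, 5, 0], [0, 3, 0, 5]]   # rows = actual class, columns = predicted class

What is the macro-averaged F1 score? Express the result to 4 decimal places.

Per-class F1 score (2·TP/(2·TP+FP+FN)):
  2: TP=9, FP=2+2+0=4, FN=0+2+0=2 → 18/24 = 0.75000
  3: TP=7, FP=0+0+3=3, FN=2+5+3=10 → 14/27 = 0.51852
  4: TP=5, FP=2+5+0=7, FN=2+0+0=2 → 10/19 = 0.52632
  5: TP=5, FP=0+3+0=3, FN=0+3+0=3 → 10/16 = 0.62500
Macro-F1 score = mean = (0.75000 + 0.51852 + 0.52632 + 0.62500) / 4 = 0.6050

0.6050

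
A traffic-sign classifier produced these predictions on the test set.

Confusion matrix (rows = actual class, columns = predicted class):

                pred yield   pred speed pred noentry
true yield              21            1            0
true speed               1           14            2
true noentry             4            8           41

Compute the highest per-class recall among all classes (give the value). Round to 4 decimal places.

0.9545

Per-class recall (TP/(TP+FN)):
  yield: TP=21, FN=1+0=1 → 21/22 = 0.95455
  speed: TP=14, FN=1+2=3 → 14/17 = 0.82353
  noentry: TP=41, FN=4+8=12 → 41/53 = 0.77358
Highest is class 'yield' with recall = 0.9545.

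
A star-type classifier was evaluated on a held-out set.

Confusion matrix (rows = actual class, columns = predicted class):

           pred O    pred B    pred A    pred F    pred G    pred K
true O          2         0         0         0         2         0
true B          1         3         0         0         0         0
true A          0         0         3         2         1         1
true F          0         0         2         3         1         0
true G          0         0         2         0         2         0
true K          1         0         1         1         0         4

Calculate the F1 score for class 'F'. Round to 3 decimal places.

0.500

F1 score = 2·TP/(2·TP+FP+FN).
F: TP=3, FP=0+0+2+0+1=3, FN=0+0+2+1+0=3 → 6/12 = 0.5000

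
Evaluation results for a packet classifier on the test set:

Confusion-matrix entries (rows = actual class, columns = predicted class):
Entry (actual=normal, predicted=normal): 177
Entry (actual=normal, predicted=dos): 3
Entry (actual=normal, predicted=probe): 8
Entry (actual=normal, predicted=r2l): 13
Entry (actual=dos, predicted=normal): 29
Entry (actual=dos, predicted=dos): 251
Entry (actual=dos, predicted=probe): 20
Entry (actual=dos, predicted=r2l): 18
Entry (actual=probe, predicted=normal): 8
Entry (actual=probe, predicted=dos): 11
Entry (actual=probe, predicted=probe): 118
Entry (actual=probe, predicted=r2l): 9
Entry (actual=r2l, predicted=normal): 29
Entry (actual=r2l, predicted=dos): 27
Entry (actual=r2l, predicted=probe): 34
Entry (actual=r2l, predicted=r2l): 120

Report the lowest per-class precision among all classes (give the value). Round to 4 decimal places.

0.6556

Per-class precision (TP/(TP+FP)):
  normal: TP=177, FP=29+8+29=66 → 177/243 = 0.72840
  dos: TP=251, FP=3+11+27=41 → 251/292 = 0.85959
  probe: TP=118, FP=8+20+34=62 → 118/180 = 0.65556
  r2l: TP=120, FP=13+18+9=40 → 120/160 = 0.75000
Lowest is class 'probe' with precision = 0.6556.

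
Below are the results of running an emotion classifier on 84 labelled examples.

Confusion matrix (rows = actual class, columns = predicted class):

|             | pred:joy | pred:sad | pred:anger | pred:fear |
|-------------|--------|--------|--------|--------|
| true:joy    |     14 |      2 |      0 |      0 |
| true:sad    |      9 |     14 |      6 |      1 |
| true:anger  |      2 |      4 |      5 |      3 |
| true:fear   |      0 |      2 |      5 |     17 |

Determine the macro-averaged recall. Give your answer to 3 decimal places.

0.602

Per-class recall (TP/(TP+FN)):
  joy: TP=14, FN=2+0+0=2 → 14/16 = 0.8750
  sad: TP=14, FN=9+6+1=16 → 14/30 = 0.4667
  anger: TP=5, FN=2+4+3=9 → 5/14 = 0.3571
  fear: TP=17, FN=0+2+5=7 → 17/24 = 0.7083
Macro-recall = mean = (0.8750 + 0.4667 + 0.3571 + 0.7083) / 4 = 0.602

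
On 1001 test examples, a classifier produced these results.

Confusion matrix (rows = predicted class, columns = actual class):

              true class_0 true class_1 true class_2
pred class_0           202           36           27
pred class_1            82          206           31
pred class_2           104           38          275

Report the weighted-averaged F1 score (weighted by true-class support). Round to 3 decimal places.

0.676

Per-class F1 score (2·TP/(2·TP+FP+FN)):
  class_0: TP=202, FP=36+27=63, FN=82+104=186 → 404/653 = 0.6187
  class_1: TP=206, FP=82+31=113, FN=36+38=74 → 412/599 = 0.6878
  class_2: TP=275, FP=104+38=142, FN=27+31=58 → 550/750 = 0.7333
Weighted-F1 score = Σ (supportᵢ/N)·F1 scoreᵢ with N=1001: (388/1001)·0.6187 + (280/1001)·0.6878 + (333/1001)·0.7333 = 0.676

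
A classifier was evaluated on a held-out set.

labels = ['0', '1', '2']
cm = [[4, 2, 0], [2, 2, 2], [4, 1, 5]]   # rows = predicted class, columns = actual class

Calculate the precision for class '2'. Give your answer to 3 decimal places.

0.500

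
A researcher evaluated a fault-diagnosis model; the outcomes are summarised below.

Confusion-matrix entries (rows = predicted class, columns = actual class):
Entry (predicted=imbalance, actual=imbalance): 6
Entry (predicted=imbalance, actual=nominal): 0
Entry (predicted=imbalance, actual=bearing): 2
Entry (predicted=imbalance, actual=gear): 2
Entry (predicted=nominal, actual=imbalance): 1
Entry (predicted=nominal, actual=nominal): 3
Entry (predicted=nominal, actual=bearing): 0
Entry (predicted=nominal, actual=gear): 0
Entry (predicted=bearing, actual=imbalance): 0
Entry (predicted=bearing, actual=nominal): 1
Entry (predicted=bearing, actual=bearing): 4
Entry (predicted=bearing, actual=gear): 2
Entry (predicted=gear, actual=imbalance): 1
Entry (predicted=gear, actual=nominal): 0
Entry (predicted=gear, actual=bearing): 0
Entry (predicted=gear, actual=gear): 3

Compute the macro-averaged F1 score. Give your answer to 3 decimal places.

0.644

Per-class F1 score (2·TP/(2·TP+FP+FN)):
  imbalance: TP=6, FP=0+2+2=4, FN=1+0+1=2 → 12/18 = 0.6667
  nominal: TP=3, FP=1+0+0=1, FN=0+1+0=1 → 6/8 = 0.7500
  bearing: TP=4, FP=0+1+2=3, FN=2+0+0=2 → 8/13 = 0.6154
  gear: TP=3, FP=1+0+0=1, FN=2+0+2=4 → 6/11 = 0.5455
Macro-F1 score = mean = (0.6667 + 0.7500 + 0.6154 + 0.5455) / 4 = 0.644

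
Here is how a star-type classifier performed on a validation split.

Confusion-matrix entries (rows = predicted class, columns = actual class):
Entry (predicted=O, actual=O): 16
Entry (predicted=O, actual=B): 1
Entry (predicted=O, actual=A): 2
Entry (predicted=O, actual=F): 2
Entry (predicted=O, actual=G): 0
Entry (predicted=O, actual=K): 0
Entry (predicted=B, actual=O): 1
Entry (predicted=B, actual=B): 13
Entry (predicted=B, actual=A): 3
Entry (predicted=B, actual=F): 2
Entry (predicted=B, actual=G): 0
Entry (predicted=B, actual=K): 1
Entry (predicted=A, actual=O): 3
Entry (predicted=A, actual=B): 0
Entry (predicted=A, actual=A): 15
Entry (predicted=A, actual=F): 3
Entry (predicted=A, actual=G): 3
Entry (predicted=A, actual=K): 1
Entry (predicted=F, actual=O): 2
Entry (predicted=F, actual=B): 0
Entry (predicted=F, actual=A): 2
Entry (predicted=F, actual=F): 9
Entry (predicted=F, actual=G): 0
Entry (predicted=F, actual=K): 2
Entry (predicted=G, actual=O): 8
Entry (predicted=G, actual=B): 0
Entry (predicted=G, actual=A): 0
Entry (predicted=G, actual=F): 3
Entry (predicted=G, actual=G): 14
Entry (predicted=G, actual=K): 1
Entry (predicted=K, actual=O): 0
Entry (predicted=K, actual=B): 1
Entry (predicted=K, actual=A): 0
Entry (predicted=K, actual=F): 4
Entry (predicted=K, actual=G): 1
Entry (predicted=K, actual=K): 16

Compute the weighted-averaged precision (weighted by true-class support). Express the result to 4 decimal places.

0.6556

Per-class precision (TP/(TP+FP)):
  O: TP=16, FP=1+2+2+0+0=5 → 16/21 = 0.76190
  B: TP=13, FP=1+3+2+0+1=7 → 13/20 = 0.65000
  A: TP=15, FP=3+0+3+3+1=10 → 15/25 = 0.60000
  F: TP=9, FP=2+0+2+0+2=6 → 9/15 = 0.60000
  G: TP=14, FP=8+0+0+3+1=12 → 14/26 = 0.53846
  K: TP=16, FP=0+1+0+4+1=6 → 16/22 = 0.72727
Weighted-precision = Σ (supportᵢ/N)·precisionᵢ with N=129: (30/129)·0.76190 + (15/129)·0.65000 + (22/129)·0.60000 + (23/129)·0.60000 + (18/129)·0.53846 + (21/129)·0.72727 = 0.6556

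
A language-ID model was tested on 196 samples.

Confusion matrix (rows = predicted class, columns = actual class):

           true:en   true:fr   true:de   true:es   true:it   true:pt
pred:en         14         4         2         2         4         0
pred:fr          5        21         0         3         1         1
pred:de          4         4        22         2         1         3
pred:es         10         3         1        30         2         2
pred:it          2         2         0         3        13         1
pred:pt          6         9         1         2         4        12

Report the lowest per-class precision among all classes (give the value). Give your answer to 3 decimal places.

Per-class precision (TP/(TP+FP)):
  en: TP=14, FP=4+2+2+4+0=12 → 14/26 = 0.5385
  fr: TP=21, FP=5+0+3+1+1=10 → 21/31 = 0.6774
  de: TP=22, FP=4+4+2+1+3=14 → 22/36 = 0.6111
  es: TP=30, FP=10+3+1+2+2=18 → 30/48 = 0.6250
  it: TP=13, FP=2+2+0+3+1=8 → 13/21 = 0.6190
  pt: TP=12, FP=6+9+1+2+4=22 → 12/34 = 0.3529
Lowest is class 'pt' with precision = 0.353.

0.353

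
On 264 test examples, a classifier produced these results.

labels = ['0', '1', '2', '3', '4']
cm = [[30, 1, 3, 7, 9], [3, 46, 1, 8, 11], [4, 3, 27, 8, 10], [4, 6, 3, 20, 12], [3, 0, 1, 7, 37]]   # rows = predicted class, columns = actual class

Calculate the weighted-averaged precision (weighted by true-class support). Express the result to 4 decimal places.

0.6251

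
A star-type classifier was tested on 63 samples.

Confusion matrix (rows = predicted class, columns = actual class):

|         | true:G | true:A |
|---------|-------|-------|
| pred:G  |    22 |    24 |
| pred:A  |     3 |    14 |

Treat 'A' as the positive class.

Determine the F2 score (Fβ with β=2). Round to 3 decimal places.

0.414

Fβ = (1+β²)·TP / ((1+β²)·TP + β²·FN + FP), with β²=4
= 5·14 / (5·14 + 4·24 + 3) = 0.414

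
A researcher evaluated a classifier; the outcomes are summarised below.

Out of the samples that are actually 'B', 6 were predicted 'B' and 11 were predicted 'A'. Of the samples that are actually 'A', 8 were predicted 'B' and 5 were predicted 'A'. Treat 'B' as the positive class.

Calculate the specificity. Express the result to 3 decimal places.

Specificity = TN/(TN+FP) = 5/(5+8) = 0.385

0.385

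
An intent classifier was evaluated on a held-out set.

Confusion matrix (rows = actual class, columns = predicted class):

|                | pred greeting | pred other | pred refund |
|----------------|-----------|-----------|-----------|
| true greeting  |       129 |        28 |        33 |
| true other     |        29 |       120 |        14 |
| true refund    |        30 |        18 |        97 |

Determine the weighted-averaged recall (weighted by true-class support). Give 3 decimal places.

0.695

Per-class recall (TP/(TP+FN)):
  greeting: TP=129, FN=28+33=61 → 129/190 = 0.6789
  other: TP=120, FN=29+14=43 → 120/163 = 0.7362
  refund: TP=97, FN=30+18=48 → 97/145 = 0.6690
Weighted-recall = Σ (supportᵢ/N)·recallᵢ with N=498: (190/498)·0.6789 + (163/498)·0.7362 + (145/498)·0.6690 = 0.695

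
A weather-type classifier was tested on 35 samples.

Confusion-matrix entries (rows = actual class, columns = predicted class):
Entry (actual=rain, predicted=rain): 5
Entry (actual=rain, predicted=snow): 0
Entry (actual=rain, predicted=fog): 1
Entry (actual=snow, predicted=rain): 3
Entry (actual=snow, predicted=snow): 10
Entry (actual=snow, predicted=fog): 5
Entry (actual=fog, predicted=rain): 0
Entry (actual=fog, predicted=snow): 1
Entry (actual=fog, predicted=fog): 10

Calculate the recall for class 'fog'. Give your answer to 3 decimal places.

Take TP from the diagonal, FP from the rest of the 'fog' prediction marginal, FN from the rest of the 'fog' actual marginal.
recall = TP/(TP+FN).
fog: TP=10, FN=0+1=1 → 10/11 = 0.9091

0.909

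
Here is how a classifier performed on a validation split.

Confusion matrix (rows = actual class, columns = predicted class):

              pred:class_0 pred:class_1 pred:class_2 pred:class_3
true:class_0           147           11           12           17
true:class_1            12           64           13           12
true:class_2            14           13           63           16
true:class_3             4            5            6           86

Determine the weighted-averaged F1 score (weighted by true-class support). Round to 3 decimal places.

Per-class F1 score (2·TP/(2·TP+FP+FN)):
  class_0: TP=147, FP=12+14+4=30, FN=11+12+17=40 → 294/364 = 0.8077
  class_1: TP=64, FP=11+13+5=29, FN=12+13+12=37 → 128/194 = 0.6598
  class_2: TP=63, FP=12+13+6=31, FN=14+13+16=43 → 126/200 = 0.6300
  class_3: TP=86, FP=17+12+16=45, FN=4+5+6=15 → 172/232 = 0.7414
Weighted-F1 score = Σ (supportᵢ/N)·F1 scoreᵢ with N=495: (187/495)·0.8077 + (101/495)·0.6598 + (106/495)·0.6300 + (101/495)·0.7414 = 0.726

0.726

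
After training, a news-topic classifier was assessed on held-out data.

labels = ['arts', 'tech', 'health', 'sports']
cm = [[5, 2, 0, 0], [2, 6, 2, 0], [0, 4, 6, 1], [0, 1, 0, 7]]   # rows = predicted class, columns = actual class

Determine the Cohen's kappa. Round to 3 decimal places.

0.552

Observed agreement pₒ = trace/N = 24/36 = 0.6667
Expected agreement pₑ = Σ (rowᵢ·colᵢ)/N² = (7·7 + 13·10 + 8·11 + 8·8)/36² = 0.2554
κ = (pₒ − pₑ)/(1 − pₑ) = (0.6667 − 0.2554)/(1 − 0.2554) = 0.552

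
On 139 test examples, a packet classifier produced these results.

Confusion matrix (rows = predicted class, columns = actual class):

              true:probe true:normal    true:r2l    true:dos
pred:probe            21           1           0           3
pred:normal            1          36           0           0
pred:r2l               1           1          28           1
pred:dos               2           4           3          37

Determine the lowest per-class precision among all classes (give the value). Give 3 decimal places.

Per-class precision (TP/(TP+FP)):
  probe: TP=21, FP=1+0+3=4 → 21/25 = 0.8400
  normal: TP=36, FP=1+0+0=1 → 36/37 = 0.9730
  r2l: TP=28, FP=1+1+1=3 → 28/31 = 0.9032
  dos: TP=37, FP=2+4+3=9 → 37/46 = 0.8043
Lowest is class 'dos' with precision = 0.804.

0.804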